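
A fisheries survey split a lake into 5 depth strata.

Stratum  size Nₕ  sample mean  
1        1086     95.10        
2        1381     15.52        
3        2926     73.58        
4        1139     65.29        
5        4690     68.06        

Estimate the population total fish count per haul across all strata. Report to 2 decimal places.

Population total = Σ Nₕ·x̄ₕ (each stratum's size times its mean).
1086·95.10 + 1381·15.52 + 2926·73.58 + 1139·65.29 + 4690·68.06 = 103278.6 + 21433.12 + 215295.08 + 74365.31 + 319201.4 = 733573.51.

733573.51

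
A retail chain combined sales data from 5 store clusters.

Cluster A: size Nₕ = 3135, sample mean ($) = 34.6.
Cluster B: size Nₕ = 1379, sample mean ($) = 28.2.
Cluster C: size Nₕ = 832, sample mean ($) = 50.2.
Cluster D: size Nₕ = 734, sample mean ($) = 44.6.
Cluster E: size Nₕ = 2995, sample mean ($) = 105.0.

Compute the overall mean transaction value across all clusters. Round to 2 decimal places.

N = 3135 + 1379 + 832 + 734 + 2995 = 9075.
Weight each subgroup mean by Nₕ/N and sum.
Σ Nₕx̄ₕ = 3135·34.6 + 1379·28.2 + 832·50.2 + 734·44.6 + 2995·105.0 = 108471 + 38887.8 + 41766.4 + 32736.4 + 314475 = 536336.6.
Divide by N: 536336.6 / 9075 = 59.1005... → 59.10.

59.10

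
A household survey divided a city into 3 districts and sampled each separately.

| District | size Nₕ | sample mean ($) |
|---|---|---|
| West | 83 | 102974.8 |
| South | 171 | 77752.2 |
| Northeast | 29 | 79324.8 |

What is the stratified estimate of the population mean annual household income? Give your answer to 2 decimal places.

85310.79

x̄_st = (Σ Nₕx̄ₕ) / (Σ Nₕ) = (83·102974.8 + 171·77752.2 + 29·79324.8) / 283
= 24142953.8 / 283 = 85310.7908... → 85310.79.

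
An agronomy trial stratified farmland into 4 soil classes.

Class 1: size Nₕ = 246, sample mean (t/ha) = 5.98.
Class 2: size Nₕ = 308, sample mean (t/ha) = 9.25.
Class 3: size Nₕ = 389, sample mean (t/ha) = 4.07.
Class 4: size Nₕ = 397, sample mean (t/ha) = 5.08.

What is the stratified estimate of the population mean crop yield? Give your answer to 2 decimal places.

5.91

x̄_st = (Σ Nₕx̄ₕ) / (Σ Nₕ) = (246·5.98 + 308·9.25 + 389·4.07 + 397·5.08) / 1340
= 7920.07 / 1340 = 5.9105 → 5.91.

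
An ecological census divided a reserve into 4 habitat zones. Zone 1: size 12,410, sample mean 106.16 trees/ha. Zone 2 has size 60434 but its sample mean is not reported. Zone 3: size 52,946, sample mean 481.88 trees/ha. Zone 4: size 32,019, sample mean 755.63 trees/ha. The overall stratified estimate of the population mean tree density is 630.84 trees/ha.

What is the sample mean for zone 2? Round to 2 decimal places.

N = 12410 + 60434 + 52946 + 32019 = 157809.
Overall total = μ·N = 630.84·157809 = 99552229.56.
Subtract the known strata: 12410·106.16 + 52946·481.88 + 32019·755.63 = 51025581.05.
Remaining total for zone 2: 99552229.56 − 51025581.05 = 48526648.51.
Divide by its size: 48526648.51 / 60434 = 802.9693... → 802.97.

802.97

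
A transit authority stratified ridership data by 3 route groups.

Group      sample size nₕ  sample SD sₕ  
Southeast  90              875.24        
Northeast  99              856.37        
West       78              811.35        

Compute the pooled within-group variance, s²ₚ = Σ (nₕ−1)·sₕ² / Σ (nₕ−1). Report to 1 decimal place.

722486.6

Degrees of freedom: 89 + 98 + 77 = 264.
Σ(nₕ−1)sₕ² = 89·766045.0576 + 98·733369.5769 + 77·658288.8225 = 190736467.9951.
s²ₚ = 190736467.9951 / 264 = 722486.621... → 722486.6.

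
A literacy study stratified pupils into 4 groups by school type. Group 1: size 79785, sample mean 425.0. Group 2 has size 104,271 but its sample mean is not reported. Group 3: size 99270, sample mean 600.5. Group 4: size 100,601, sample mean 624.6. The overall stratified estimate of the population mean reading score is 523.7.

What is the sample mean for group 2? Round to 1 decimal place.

428.8

N = 79785 + 104271 + 99270 + 100601 = 383927.
Overall total = μ·N = 523.7·383927 = 201062569.9.
Subtract the known strata: 79785·425.0 + 99270·600.5 + 100601·624.6 = 156355644.6.
Remaining total for group 2: 201062569.9 − 156355644.6 = 44706925.3.
Divide by its size: 44706925.3 / 104271 = 428.757... → 428.8.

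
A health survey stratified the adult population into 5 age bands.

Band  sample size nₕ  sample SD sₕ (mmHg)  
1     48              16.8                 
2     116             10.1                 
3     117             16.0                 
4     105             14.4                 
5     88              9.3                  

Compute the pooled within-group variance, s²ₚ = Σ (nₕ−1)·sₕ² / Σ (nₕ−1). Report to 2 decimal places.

1: (48−1)·16.8² = 47·282.24 = 13265.28
2: (116−1)·10.1² = 115·102.01 = 11731.15
3: (117−1)·16.0² = 116·256 = 29696
4: (105−1)·14.4² = 104·207.36 = 21565.44
5: (88−1)·9.3² = 87·86.49 = 7524.63
Numerator = 83782.5; denominator = Σ(nₕ−1) = 469.
s²ₚ = 83782.5/469 = 178.6407... → 178.64.

178.64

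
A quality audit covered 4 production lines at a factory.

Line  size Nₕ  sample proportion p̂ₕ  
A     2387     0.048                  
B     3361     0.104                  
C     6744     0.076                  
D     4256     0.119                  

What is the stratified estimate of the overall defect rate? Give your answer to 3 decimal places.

0.089

Wₕ = Nₕ/N with N = 16748: 0.1425, 0.2007, 0.4027, 0.2541.
p̂_st = 0.1425·0.048 + 0.2007·0.104 + 0.4027·0.076 + 0.2541·0.119 ≈ 0.08856... → 0.089.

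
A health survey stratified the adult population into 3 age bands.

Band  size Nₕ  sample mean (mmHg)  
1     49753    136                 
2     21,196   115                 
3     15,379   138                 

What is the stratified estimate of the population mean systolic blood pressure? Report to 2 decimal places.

x̄_st = (Σ Nₕx̄ₕ) / (Σ Nₕ) = (49753·136 + 21196·115 + 15379·138) / 86328
= 11326250 / 86328 = 131.2002... → 131.20.

131.20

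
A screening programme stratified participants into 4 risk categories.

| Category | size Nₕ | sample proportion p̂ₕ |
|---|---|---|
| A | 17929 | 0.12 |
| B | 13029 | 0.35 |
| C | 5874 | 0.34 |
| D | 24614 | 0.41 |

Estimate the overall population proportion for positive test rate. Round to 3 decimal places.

Wₕ = Nₕ/N with N = 61446: 0.2918, 0.2120, 0.0956, 0.4006.
p̂_st = 0.2918·0.12 + 0.2120·0.35 + 0.0956·0.34 + 0.4006·0.41 ≈ 0.30597... → 0.306.

0.306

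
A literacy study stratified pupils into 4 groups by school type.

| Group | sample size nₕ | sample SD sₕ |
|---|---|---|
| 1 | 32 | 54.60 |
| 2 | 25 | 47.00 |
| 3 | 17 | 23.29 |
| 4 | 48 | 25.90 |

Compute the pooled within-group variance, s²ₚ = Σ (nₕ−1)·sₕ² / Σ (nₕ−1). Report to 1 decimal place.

1573.2

1: (32−1)·54.60² = 31·2981.16 = 92415.96
2: (25−1)·47.00² = 24·2209 = 53016
3: (17−1)·23.29² = 16·542.4241 = 8678.7856
4: (48−1)·25.90² = 47·670.81 = 31528.07
Numerator = 185638.8156; denominator = Σ(nₕ−1) = 118.
s²ₚ = 185638.8156/118 = 1573.210... → 1573.2.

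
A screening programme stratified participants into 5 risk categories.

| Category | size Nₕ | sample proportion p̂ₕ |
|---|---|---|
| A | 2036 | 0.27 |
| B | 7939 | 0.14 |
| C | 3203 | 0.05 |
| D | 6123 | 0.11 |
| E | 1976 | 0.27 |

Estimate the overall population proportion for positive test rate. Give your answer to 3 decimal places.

0.142

Wₕ = Nₕ/N with N = 21277: 0.0957, 0.3731, 0.1505, 0.2878, 0.0929.
p̂_st = 0.0957·0.27 + 0.3731·0.14 + 0.1505·0.05 + 0.2878·0.11 + 0.0929·0.27 ≈ 0.14233... → 0.142.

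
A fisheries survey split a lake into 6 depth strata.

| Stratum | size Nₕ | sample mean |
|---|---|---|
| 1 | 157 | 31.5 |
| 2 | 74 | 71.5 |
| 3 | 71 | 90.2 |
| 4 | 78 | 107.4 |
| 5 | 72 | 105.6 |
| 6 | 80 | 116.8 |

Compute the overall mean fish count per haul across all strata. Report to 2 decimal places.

N = 532; weights Wₕ = Nₕ/N = (0.2951, 0.1391, 0.1335, 0.1466, 0.1353, 0.1504).
x̄_st = Σ Wₕ·x̄ₕ = 0.2951·31.5 + 0.1391·71.5 + 0.1335·90.2 + 0.1466·107.4 + 0.1353·105.6 + 0.1504·116.8 ≈ 78.8818...
→ 78.88.

78.88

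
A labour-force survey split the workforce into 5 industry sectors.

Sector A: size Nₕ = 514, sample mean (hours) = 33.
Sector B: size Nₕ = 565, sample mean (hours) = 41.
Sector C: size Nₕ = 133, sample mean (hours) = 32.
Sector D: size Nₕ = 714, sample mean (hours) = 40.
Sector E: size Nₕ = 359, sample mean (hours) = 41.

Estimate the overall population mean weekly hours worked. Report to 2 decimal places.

x̄_st = (Σ Nₕx̄ₕ) / (Σ Nₕ) = (514·33 + 565·41 + 133·32 + 714·40 + 359·41) / 2285
= 87662 / 2285 = 38.3641... → 38.36.

38.36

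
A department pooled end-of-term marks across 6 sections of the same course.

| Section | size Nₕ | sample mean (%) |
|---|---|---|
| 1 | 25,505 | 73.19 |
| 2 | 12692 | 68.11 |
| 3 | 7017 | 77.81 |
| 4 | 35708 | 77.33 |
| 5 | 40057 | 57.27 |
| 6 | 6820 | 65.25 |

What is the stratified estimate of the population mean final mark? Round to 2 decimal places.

N = 127799; weights Wₕ = Nₕ/N = (0.1996, 0.0993, 0.0549, 0.2794, 0.3134, 0.0534).
x̄_st = Σ Wₕ·x̄ₕ = 0.1996·73.19 + 0.0993·68.11 + 0.0549·77.81 + 0.2794·77.33 + 0.3134·57.27 + 0.0534·65.25 ≈ 68.6823...
→ 68.68.

68.68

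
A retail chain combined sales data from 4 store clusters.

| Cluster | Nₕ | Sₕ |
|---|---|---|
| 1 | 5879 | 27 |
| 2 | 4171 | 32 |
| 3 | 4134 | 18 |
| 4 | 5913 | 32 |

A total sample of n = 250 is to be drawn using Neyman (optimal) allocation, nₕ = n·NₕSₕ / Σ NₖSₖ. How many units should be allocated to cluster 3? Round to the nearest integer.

Σ NₕSₕ = 5879·27 + 4171·32 + 4134·18 + 5913·32 = 555833.
Share for 3: 74412/555833 = 0.13387.
n_3 = 250 × 0.13387 = 33.469... → 33.

33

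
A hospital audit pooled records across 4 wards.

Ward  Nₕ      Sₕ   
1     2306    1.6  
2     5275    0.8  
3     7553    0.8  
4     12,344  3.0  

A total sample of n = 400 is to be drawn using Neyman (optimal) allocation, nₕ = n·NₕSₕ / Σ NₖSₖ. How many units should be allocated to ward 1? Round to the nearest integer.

1: NₕSₕ = 2306·1.6 = 3689.6
2: NₕSₕ = 5275·0.8 = 4220
3: NₕSₕ = 7553·0.8 = 6042.4
4: NₕSₕ = 12344·3.0 = 37032
Σ NₕSₕ = 50984.
n_1 = 400·3689.6/50984 = 28.947... → 29.

29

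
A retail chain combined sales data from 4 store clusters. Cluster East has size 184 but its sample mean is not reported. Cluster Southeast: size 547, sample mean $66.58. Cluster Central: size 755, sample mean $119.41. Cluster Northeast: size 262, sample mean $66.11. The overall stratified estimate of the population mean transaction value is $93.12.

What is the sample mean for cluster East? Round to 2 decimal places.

102.60

N = 184 + 547 + 755 + 262 = 1748.
Overall total = μ·N = 93.12·1748 = 162773.76.
Subtract the known strata: 547·66.58 + 755·119.41 + 262·66.11 = 143894.63.
Remaining total for cluster East: 162773.76 − 143894.63 = 18879.13.
Divide by its size: 18879.13 / 184 = 102.6040... → 102.60.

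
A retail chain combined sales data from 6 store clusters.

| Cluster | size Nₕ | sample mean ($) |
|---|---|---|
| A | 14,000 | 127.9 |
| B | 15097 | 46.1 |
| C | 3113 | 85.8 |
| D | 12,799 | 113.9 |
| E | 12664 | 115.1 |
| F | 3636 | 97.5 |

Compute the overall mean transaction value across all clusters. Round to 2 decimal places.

N = 61309; weights Wₕ = Nₕ/N = (0.2284, 0.2462, 0.0508, 0.2088, 0.2066, 0.0593).
x̄_st = Σ Wₕ·x̄ₕ = 0.2284·127.9 + 0.2462·46.1 + 0.0508·85.8 + 0.2088·113.9 + 0.2066·115.1 + 0.0593·97.5 ≈ 98.2500...
→ 98.25.

98.25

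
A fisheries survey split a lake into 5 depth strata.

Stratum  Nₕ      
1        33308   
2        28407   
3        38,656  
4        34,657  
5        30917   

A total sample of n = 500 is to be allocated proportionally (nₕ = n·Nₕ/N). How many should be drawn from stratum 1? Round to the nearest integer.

100

N = 33308 + 28407 + 38656 + 34657 + 30917 = 165945.
n_1 = 500·33308/165945 = 100.359... → 100.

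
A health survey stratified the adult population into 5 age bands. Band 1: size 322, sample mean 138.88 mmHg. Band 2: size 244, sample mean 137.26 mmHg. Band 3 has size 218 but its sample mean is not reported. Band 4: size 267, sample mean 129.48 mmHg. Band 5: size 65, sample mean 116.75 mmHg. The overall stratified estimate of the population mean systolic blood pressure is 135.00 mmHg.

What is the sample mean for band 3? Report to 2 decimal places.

138.94

N = 322 + 244 + 218 + 267 + 65 = 1116.
Overall total = μ·N = 135.00·1116 = 150660.
Subtract the known strata: 322·138.88 + 244·137.26 + 267·129.48 + 65·116.75 = 120370.71.
Remaining total for band 3: 150660 − 120370.71 = 30289.29.
Divide by its size: 30289.29 / 218 = 138.9417... → 138.94.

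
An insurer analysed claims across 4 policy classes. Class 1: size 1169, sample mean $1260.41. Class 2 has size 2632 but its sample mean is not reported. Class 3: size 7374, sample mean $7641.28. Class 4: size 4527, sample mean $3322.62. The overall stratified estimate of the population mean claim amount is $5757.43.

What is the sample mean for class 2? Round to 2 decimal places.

Σ Nₕx̄ₕ = N·μ, so 2632·x̄_2 = 15702·5757.43 − (1169·1260.41 + 7374·7641.28 + 4527·3322.62).
= 90403165.86 − 72861718.75 = 17541447.11.
x̄_2 = 17541447.11 / 2632 = 6664.6836... → 6664.68.

6664.68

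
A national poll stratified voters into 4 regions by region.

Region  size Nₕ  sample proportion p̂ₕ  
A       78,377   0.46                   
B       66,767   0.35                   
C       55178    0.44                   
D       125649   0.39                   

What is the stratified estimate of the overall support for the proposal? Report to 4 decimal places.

0.4071

N = 78377 + 66767 + 55178 + 125649 = 325971.
Overall proportion = Σ (Nₕ/N)·p̂ₕ.
Σ Nₕp̂ₕ = 36053.42 + 23368.45 + 24278.32 + 49003.11 = 132703.3.
132703.3 / 325971 = 0.407102... → 0.4071.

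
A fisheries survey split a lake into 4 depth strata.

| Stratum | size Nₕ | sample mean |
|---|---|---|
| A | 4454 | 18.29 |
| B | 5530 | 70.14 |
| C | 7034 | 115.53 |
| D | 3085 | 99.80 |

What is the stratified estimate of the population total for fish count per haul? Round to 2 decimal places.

A: 4454·18.29 = 81463.66
B: 5530·70.14 = 387874.2
C: 7034·115.53 = 812638.02
D: 3085·99.80 = 307883
τ̂ = Σ Nₕx̄ₕ = 1589858.88.

1589858.88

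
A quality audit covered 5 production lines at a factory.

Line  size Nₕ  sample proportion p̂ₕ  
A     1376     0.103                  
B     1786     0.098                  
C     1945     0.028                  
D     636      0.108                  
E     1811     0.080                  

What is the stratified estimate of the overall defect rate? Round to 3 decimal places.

N = 1376 + 1786 + 1945 + 636 + 1811 = 7554.
Overall proportion = Σ (Nₕ/N)·p̂ₕ.
Σ Nₕp̂ₕ = 141.728 + 175.028 + 54.46 + 68.688 + 144.88 = 584.784.
584.784 / 7554 = 0.07741... → 0.077.

0.077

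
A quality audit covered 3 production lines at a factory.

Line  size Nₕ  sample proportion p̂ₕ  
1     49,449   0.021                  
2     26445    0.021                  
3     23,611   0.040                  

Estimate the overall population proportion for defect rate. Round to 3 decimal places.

Wₕ = Nₕ/N with N = 99505: 0.4969, 0.2658, 0.2373.
p̂_st = 0.4969·0.021 + 0.2658·0.021 + 0.2373·0.040 ≈ 0.02551... → 0.026.

0.026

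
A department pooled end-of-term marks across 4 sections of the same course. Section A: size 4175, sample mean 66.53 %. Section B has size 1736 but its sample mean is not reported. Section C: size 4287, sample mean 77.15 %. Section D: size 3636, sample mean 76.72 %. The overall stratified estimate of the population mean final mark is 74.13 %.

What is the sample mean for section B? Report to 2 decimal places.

Σ Nₕx̄ₕ = N·μ, so 1736·x̄_B = 13834·74.13 − (4175·66.53 + 4287·77.15 + 3636·76.72).
= 1025514.42 − 887458.72 = 138055.7.
x̄_B = 138055.7 / 1736 = 79.5252... → 79.53.

79.53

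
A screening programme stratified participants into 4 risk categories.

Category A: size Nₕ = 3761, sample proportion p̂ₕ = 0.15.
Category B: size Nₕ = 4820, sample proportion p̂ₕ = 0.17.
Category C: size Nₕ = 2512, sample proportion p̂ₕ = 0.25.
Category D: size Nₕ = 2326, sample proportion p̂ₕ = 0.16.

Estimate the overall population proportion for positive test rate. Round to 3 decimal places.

Wₕ = Nₕ/N with N = 13419: 0.2803, 0.3592, 0.1872, 0.1733.
p̂_st = 0.2803·0.15 + 0.3592·0.17 + 0.1872·0.25 + 0.1733·0.16 ≈ 0.17764... → 0.178.

0.178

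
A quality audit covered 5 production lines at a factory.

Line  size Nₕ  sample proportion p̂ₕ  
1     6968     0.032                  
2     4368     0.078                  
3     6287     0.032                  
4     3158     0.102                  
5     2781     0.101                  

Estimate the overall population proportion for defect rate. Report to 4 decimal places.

0.0581

N = 6968 + 4368 + 6287 + 3158 + 2781 = 23562.
Overall proportion = Σ (Nₕ/N)·p̂ₕ.
Σ Nₕp̂ₕ = 222.976 + 340.704 + 201.184 + 322.116 + 280.881 = 1367.861.
1367.861 / 23562 = 0.058054... → 0.0581.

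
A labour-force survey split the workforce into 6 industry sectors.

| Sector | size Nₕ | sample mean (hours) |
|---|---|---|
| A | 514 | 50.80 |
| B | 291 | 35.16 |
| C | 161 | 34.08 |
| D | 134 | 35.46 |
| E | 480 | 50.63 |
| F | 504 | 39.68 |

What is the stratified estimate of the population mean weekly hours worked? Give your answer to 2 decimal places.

N = 2084; weights Wₕ = Nₕ/N = (0.2466, 0.1396, 0.0773, 0.0643, 0.2303, 0.2418).
x̄_st = Σ Wₕ·x̄ₕ = 0.2466·50.80 + 0.1396·35.16 + 0.0773·34.08 + 0.0643·35.46 + 0.2303·50.63 + 0.2418·39.68 ≈ 43.6096...
→ 43.61.

43.61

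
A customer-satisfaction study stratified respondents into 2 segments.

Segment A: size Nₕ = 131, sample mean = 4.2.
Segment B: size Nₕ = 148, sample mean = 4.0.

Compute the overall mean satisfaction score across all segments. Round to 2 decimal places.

4.09

N = 131 + 148 = 279.
The stratified mean weights each stratum mean by its population share Nₕ/N.
Σ Nₕx̄ₕ = 131·4.2 + 148·4.0 = 550.2 + 592 = 1142.2.
Divide by N: 1142.2 / 279 = 4.0939... → 4.09.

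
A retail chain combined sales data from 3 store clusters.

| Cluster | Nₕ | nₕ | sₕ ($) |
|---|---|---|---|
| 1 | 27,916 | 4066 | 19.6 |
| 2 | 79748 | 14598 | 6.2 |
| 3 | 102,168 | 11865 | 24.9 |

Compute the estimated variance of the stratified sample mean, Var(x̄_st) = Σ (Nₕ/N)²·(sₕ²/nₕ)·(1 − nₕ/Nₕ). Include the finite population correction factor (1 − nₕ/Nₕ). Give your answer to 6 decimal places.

N = 209832; Wₕ = Nₕ/N.
cluster 1: (27916/209832)²·19.6²/4066·(1 − 4066/27916) = 0.001428706
cluster 2: (79748/209832)²·6.2²/14598·(1 − 14598/79748) = 0.000310728
cluster 3: (102168/209832)²·24.9²/11865·(1 − 11865/102168) = 0.010949760
Sum = 0.012689194 → 0.012689.

0.012689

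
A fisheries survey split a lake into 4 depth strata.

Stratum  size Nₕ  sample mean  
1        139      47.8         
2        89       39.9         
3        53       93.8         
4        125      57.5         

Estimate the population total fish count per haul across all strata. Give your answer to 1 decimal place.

22354.2

Estimate total by summing Nₕ·x̄ₕ over strata.
139·47.8 + 89·39.9 + 53·93.8 + 125·57.5 = 6644.2 + 3551.1 + 4971.4 + 7187.5 = 22354.2.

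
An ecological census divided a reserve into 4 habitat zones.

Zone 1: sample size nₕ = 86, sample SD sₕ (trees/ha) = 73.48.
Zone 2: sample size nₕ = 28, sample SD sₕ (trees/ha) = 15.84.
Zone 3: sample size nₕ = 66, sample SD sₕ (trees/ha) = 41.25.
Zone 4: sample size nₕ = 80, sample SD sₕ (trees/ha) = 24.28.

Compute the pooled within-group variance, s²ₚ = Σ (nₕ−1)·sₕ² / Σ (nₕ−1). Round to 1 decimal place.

1: (86−1)·73.48² = 85·5399.3104 = 458941.384
2: (28−1)·15.84² = 27·250.9056 = 6774.4512
3: (66−1)·41.25² = 65·1701.5625 = 110601.5625
4: (80−1)·24.28² = 79·589.5184 = 46571.9536
Numerator = 622889.3513; denominator = Σ(nₕ−1) = 256.
s²ₚ = 622889.3513/256 = 2433.162... → 2433.2.

2433.2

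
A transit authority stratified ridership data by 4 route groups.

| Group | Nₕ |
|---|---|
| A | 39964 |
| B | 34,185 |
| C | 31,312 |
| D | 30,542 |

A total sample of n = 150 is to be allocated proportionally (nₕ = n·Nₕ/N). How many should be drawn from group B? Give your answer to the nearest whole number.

Share of group B = 34185/136003 = 0.25135.
Allocate 150 × 0.25135 = 37.703... → 38.

38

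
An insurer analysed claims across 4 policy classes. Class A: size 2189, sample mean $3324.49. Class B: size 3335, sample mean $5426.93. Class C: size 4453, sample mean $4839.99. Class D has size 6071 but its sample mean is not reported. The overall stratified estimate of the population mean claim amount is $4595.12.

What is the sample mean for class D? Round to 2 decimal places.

N = 2189 + 3335 + 4453 + 6071 = 16048.
Overall total = μ·N = 4595.12·16048 = 73742485.76.
Subtract the known strata: 2189·3324.49 + 3335·5426.93 + 4453·4839.99 = 46928595.63.
Remaining total for class D: 73742485.76 − 46928595.63 = 26813890.13.
Divide by its size: 26813890.13 / 6071 = 4416.7172... → 4416.72.

4416.72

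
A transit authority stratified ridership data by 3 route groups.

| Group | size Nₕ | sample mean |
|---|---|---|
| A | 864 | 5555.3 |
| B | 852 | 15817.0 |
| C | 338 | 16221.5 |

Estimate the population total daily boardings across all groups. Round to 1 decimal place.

A: 864·5555.3 = 4799779.2
B: 852·15817.0 = 13476084
C: 338·16221.5 = 5482867
τ̂ = Σ Nₕx̄ₕ = 23758730.2.

23758730.2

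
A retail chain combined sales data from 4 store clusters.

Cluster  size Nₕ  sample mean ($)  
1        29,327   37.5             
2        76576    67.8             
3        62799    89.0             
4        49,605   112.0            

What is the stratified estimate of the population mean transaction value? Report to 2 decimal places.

79.87

N = 29327 + 76576 + 62799 + 49605 = 218307.
Overall mean = Σ (Nₕ/N)·x̄ₕ — weight by population share, not a simple average.
Σ Nₕx̄ₕ = 29327·37.5 + 76576·67.8 + 62799·89.0 + 49605·112.0 = 1099762.5 + 5191852.8 + 5589111 + 5555760 = 17436486.3.
Divide by N: 17436486.3 / 218307 = 79.8714... → 79.87.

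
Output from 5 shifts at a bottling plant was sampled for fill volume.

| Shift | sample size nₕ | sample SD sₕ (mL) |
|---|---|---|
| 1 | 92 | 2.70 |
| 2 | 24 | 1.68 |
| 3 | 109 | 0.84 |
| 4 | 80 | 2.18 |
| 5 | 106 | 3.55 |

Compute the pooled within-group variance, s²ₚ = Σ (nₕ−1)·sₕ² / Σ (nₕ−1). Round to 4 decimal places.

1: (92−1)·2.70² = 91·7.29 = 663.39
2: (24−1)·1.68² = 23·2.8224 = 64.9152
3: (109−1)·0.84² = 108·0.7056 = 76.2048
4: (80−1)·2.18² = 79·4.7524 = 375.4396
5: (106−1)·3.55² = 105·12.6025 = 1323.2625
Numerator = 2503.2121; denominator = Σ(nₕ−1) = 406.
s²ₚ = 2503.2121/406 = 6.165547... → 6.1655.

6.1655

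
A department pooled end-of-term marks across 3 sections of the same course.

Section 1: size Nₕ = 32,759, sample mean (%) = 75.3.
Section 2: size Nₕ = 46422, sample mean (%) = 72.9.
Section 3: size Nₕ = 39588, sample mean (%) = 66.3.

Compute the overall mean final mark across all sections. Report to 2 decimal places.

N = 118769; weights Wₕ = Nₕ/N = (0.2758, 0.3909, 0.3333).
x̄_st = Σ Wₕ·x̄ₕ = 0.2758·75.3 + 0.3909·72.9 + 0.3333·66.3 ≈ 71.3621...
→ 71.36.

71.36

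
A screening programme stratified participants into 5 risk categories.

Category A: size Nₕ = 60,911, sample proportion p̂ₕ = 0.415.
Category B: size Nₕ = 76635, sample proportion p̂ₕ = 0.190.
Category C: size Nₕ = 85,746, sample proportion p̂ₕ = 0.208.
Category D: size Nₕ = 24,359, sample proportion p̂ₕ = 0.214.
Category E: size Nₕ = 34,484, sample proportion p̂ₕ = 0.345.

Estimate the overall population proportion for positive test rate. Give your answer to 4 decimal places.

Wₕ = Nₕ/N with N = 282135: 0.2159, 0.2716, 0.3039, 0.0863, 0.1222.
p̂_st = 0.2159·0.415 + 0.2716·0.190 + 0.3039·0.208 + 0.0863·0.214 + 0.1222·0.345 ≈ 0.265063... → 0.2651.

0.2651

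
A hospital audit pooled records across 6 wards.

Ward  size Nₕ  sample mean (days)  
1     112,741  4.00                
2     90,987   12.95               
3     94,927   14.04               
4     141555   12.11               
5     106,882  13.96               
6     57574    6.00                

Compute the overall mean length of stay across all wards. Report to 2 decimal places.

10.77

N = 604666; weights Wₕ = Nₕ/N = (0.1865, 0.1505, 0.1570, 0.2341, 0.1768, 0.0952).
x̄_st = Σ Wₕ·x̄ₕ = 0.1865·4.00 + 0.1505·12.95 + 0.1570·14.04 + 0.2341·12.11 + 0.1768·13.96 + 0.0952·6.00 ≈ 10.7725...
→ 10.77.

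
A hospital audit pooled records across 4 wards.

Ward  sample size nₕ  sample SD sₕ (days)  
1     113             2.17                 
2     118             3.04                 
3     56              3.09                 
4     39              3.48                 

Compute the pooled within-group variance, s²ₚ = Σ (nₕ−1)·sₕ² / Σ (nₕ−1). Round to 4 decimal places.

8.0559

Degrees of freedom: 112 + 117 + 55 + 38 = 322.
Σ(nₕ−1)sₕ² = 112·4.7089 + 117·9.2416 + 55·9.5481 + 38·12.1104 = 2594.0047.
s²ₚ = 2594.0047 / 322 = 8.055915... → 8.0559.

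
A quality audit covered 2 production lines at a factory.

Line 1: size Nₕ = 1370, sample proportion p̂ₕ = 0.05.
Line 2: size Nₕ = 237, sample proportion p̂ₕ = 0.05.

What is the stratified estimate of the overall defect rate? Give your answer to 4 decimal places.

0.0500

N = 1370 + 237 = 1607.
Overall proportion = Σ (Nₕ/N)·p̂ₕ.
Σ Nₕp̂ₕ = 68.5 + 11.85 = 80.35.
80.35 / 1607 = 0.05 → 0.0500.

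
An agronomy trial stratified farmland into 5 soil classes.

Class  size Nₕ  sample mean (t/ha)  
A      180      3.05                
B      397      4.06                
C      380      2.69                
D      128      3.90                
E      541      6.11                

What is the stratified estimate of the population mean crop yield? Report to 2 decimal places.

4.30

x̄_st = (Σ Nₕx̄ₕ) / (Σ Nₕ) = (180·3.05 + 397·4.06 + 380·2.69 + 128·3.90 + 541·6.11) / 1626
= 6987.73 / 1626 = 4.2975... → 4.30.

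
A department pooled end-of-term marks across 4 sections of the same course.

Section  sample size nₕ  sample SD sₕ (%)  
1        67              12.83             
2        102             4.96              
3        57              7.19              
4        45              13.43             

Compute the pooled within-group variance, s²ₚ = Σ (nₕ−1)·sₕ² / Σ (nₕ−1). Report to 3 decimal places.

Degrees of freedom: 66 + 101 + 56 + 44 = 267.
Σ(nₕ−1)sₕ² = 66·164.6089 + 101·24.6016 + 56·51.6961 + 44·180.3649 = 24179.9862.
s²ₚ = 24179.9862 / 267 = 90.56175... → 90.562.

90.562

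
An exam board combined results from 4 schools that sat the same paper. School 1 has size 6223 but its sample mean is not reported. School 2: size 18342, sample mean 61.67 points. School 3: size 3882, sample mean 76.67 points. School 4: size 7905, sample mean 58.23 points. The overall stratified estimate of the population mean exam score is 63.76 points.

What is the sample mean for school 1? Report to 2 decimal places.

N = 6223 + 18342 + 3882 + 7905 = 36352.
Overall total = μ·N = 63.76·36352 = 2317803.52.
Subtract the known strata: 18342·61.67 + 3882·76.67 + 7905·58.23 = 1889092.23.
Remaining total for school 1: 2317803.52 − 1889092.23 = 428711.29.
Divide by its size: 428711.29 / 6223 = 68.8914... → 68.89.

68.89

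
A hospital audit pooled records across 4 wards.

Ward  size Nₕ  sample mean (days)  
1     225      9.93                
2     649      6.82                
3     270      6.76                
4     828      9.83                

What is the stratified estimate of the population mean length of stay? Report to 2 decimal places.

8.43

N = 225 + 649 + 270 + 828 = 1972.
Overall mean = Σ (Nₕ/N)·x̄ₕ — weight by population share, not a simple average.
Σ Nₕx̄ₕ = 225·9.93 + 649·6.82 + 270·6.76 + 828·9.83 = 2234.25 + 4426.18 + 1825.2 + 8139.24 = 16624.87.
Divide by N: 16624.87 / 1972 = 8.4305... → 8.43.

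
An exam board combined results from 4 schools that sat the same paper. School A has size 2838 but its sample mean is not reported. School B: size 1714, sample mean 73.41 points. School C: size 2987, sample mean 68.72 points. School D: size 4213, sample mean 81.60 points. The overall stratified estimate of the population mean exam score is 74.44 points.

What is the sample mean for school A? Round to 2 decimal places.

Σ Nₕx̄ₕ = N·μ, so 2838·x̄_A = 11752·74.44 − (1714·73.41 + 2987·68.72 + 4213·81.60).
= 874818.88 − 674872.18 = 199946.7.
x̄_A = 199946.7 / 2838 = 70.4534... → 70.45.

70.45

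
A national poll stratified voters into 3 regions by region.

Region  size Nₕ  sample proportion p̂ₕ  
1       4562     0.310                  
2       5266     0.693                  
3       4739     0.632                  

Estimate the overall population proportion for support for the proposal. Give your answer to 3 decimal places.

Wₕ = Nₕ/N with N = 14567: 0.3132, 0.3615, 0.3253.
p̂_st = 0.3132·0.310 + 0.3615·0.693 + 0.3253·0.632 ≈ 0.55321... → 0.553.

0.553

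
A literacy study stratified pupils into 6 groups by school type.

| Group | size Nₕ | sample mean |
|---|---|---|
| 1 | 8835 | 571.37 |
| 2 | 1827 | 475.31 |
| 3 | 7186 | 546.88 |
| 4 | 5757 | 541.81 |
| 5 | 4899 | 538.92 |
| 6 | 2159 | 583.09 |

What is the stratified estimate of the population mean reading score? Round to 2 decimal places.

N = 8835 + 1827 + 7186 + 5757 + 4899 + 2159 = 30663.
The stratified mean weights each stratum mean by its population share Nₕ/N.
Σ Nₕx̄ₕ = 8835·571.37 + 1827·475.31 + 7186·546.88 + 5757·541.81 + 4899·538.92 + 2159·583.09 = 5048053.95 + 868391.37 + 3929879.68 + 3119200.17 + 2640169.08 + 1258891.31 = 16864585.56.
Divide by N: 16864585.56 / 30663 = 549.9979... → 550.00.

550.00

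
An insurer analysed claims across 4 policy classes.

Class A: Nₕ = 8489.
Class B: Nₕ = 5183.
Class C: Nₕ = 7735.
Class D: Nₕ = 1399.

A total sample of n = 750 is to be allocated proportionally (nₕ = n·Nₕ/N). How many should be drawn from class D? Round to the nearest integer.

N = 8489 + 5183 + 7735 + 1399 = 22806.
n_D = 750·1399/22806 = 46.008... → 46.

46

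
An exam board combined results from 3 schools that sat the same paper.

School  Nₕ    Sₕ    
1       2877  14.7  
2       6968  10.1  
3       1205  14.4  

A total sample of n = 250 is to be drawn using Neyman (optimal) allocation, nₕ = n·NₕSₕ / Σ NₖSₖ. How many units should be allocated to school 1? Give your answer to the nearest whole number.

1: NₕSₕ = 2877·14.7 = 42291.9
2: NₕSₕ = 6968·10.1 = 70376.8
3: NₕSₕ = 1205·14.4 = 17352
Σ NₕSₕ = 130020.7.
n_1 = 250·42291.9/130020.7 = 81.318... → 81.

81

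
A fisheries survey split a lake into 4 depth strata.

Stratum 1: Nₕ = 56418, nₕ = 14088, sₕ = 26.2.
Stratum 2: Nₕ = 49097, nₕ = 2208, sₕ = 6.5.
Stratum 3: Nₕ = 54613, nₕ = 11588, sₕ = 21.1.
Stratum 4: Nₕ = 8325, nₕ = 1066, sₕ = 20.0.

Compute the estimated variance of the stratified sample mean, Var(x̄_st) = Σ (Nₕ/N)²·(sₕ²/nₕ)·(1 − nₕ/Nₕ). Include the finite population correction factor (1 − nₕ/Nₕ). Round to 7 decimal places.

N = 168453. Term for each stratum: Wₕ²sₕ²/nₕ·(1−nₕ/Nₕ).
Var(x̄_st) = 0.0041007349 + 0.0015523730 + 0.0031813821 + 0.0007991096 = 0.0096335996 → 0.0096336.

0.0096336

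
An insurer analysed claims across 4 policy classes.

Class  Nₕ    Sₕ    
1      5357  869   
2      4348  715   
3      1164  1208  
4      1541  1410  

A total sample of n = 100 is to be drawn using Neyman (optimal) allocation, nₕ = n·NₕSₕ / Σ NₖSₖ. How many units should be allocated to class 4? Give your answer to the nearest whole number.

19

Σ NₕSₕ = 5357·869 + 4348·715 + 1164·1208 + 1541·1410 = 11342975.
Share for 4: 2172810/11342975 = 0.19156.
n_4 = 100 × 0.19156 = 19.156... → 19.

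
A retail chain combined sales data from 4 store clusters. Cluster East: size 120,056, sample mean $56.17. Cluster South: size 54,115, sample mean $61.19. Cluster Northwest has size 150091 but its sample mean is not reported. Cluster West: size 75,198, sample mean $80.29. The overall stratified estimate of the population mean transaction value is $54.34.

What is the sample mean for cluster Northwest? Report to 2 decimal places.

N = 120056 + 54115 + 150091 + 75198 = 399460.
Overall total = μ·N = 54.34·399460 = 21706656.4.
Subtract the known strata: 120056·56.17 + 54115·61.19 + 75198·80.29 = 16092489.79.
Remaining total for cluster Northwest: 21706656.4 − 16092489.79 = 5614166.61.
Divide by its size: 5614166.61 / 150091 = 37.4051... → 37.41.

37.41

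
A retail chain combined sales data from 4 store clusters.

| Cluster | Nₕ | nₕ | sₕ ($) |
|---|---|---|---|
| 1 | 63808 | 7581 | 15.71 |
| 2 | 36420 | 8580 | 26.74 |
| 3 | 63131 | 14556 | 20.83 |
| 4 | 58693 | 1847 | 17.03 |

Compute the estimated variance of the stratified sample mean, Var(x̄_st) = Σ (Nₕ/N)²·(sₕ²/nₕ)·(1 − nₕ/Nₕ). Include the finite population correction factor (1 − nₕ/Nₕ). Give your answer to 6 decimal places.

0.016562

N = 222052; Wₕ = Nₕ/N.
cluster 1: (63808/222052)²·15.71²/7581·(1 − 7581/63808) = 0.002368844
cluster 2: (36420/222052)²·26.74²/8580·(1 − 8580/36420) = 0.001713702
cluster 3: (63131/222052)²·20.83²/14556·(1 − 14556/63131) = 0.001853884
cluster 4: (58693/222052)²·17.03²/1847·(1 − 1847/58693) = 0.010625252
Sum = 0.016561683 → 0.016562.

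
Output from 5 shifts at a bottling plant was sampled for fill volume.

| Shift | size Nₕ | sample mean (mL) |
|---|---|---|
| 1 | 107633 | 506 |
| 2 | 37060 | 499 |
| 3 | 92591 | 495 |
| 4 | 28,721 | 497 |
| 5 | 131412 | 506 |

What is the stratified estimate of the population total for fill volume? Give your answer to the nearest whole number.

199556592

Population total = Σ Nₕ·x̄ₕ (each stratum's size times its mean).
107633·506 + 37060·499 + 92591·495 + 28721·497 + 131412·506 = 54462298 + 18492940 + 45832545 + 14274337 + 66494472 = 199556592.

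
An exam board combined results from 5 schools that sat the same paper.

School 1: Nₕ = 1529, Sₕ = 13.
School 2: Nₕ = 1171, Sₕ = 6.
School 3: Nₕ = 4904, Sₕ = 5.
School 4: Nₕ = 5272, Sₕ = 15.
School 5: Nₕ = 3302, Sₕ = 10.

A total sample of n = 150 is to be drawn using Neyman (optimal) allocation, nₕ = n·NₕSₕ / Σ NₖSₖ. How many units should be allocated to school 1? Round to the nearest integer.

Σ NₕSₕ = 1529·13 + 1171·6 + 4904·5 + 5272·15 + 3302·10 = 163523.
Share for 1: 19877/163523 = 0.12155.
n_1 = 150 × 0.12155 = 18.233... → 18.

18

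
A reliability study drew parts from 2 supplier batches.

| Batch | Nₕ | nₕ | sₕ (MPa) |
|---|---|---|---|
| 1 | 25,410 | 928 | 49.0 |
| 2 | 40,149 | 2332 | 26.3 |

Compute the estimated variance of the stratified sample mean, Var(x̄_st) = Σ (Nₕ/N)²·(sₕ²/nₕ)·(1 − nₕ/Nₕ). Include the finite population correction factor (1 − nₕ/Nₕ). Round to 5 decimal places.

N = 65559; Wₕ = Nₕ/N.
batch 1: (25410/65559)²·49.0²/928·(1 − 928/25410) = 0.37448213
batch 2: (40149/65559)²·26.3²/2332·(1 − 2332/40149) = 0.10478042
Sum = 0.47926255 → 0.47926.

0.47926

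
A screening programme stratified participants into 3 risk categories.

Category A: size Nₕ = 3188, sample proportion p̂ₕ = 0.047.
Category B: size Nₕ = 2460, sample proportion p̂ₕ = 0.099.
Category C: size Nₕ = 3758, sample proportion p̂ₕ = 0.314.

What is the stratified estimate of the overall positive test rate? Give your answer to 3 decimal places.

Wₕ = Nₕ/N with N = 9406: 0.3389, 0.2615, 0.3995.
p̂_st = 0.3389·0.047 + 0.2615·0.099 + 0.3995·0.314 ≈ 0.16727... → 0.167.

0.167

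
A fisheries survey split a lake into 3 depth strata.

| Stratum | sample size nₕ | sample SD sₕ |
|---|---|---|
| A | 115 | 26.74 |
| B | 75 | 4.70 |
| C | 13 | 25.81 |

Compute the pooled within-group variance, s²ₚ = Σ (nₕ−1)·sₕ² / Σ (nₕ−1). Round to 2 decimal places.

A: (115−1)·26.74² = 114·715.0276 = 81513.1464
B: (75−1)·4.70² = 74·22.09 = 1634.66
C: (13−1)·25.81² = 12·666.1561 = 7993.8732
Numerator = 91141.6796; denominator = Σ(nₕ−1) = 200.
s²ₚ = 91141.6796/200 = 455.7084... → 455.71.

455.71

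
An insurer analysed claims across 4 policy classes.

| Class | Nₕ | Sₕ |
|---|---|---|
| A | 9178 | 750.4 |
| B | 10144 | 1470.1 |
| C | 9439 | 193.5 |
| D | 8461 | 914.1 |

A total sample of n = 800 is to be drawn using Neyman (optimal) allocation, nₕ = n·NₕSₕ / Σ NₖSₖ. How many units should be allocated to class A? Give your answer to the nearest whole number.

A: NₕSₕ = 9178·750.4 = 6887171.2
B: NₕSₕ = 10144·1470.1 = 14912694.4
C: NₕSₕ = 9439·193.5 = 1826446.5
D: NₕSₕ = 8461·914.1 = 7734200.1
Σ NₕSₕ = 31360512.2.
n_A = 800·6887171.2/31360512.2 = 175.690... → 176.

176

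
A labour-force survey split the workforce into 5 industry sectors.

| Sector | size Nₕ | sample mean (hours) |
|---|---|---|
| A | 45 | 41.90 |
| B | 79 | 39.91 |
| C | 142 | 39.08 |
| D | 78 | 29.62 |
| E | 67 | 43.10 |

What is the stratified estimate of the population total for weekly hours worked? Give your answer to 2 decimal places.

A: 45·41.90 = 1885.5
B: 79·39.91 = 3152.89
C: 142·39.08 = 5549.36
D: 78·29.62 = 2310.36
E: 67·43.10 = 2887.7
τ̂ = Σ Nₕx̄ₕ = 15785.81.

15785.81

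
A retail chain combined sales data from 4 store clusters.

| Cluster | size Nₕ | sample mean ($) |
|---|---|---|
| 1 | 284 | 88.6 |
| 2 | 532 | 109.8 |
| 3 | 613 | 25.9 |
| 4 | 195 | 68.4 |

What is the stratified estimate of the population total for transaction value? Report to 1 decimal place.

112790.7

1: 284·88.6 = 25162.4
2: 532·109.8 = 58413.6
3: 613·25.9 = 15876.7
4: 195·68.4 = 13338
τ̂ = Σ Nₕx̄ₕ = 112790.7.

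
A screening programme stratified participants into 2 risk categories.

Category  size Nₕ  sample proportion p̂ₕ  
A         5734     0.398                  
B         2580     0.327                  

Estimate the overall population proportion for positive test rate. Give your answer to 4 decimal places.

0.3760

N = 5734 + 2580 = 8314.
Overall proportion = Σ (Nₕ/N)·p̂ₕ.
Σ Nₕp̂ₕ = 2282.132 + 843.66 = 3125.792.
3125.792 / 8314 = 0.375967... → 0.3760.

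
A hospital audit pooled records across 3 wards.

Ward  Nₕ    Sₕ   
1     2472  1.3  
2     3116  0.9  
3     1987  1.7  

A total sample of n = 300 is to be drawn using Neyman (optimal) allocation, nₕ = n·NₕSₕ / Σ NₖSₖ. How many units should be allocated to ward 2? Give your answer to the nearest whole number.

90

1: NₕSₕ = 2472·1.3 = 3213.6
2: NₕSₕ = 3116·0.9 = 2804.4
3: NₕSₕ = 1987·1.7 = 3377.9
Σ NₕSₕ = 9395.9.
n_2 = 300·2804.4/9395.9 = 89.541... → 90.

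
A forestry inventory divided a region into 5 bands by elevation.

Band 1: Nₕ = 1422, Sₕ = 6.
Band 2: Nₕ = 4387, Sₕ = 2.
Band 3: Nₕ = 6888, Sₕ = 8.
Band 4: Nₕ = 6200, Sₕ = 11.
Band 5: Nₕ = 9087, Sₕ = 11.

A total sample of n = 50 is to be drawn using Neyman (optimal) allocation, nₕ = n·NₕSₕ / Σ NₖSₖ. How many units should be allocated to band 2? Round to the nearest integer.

Σ NₕSₕ = 1422·6 + 4387·2 + 6888·8 + 6200·11 + 9087·11 = 240567.
Share for 2: 8774/240567 = 0.03647.
n_2 = 50 × 0.03647 = 1.824... → 2.

2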